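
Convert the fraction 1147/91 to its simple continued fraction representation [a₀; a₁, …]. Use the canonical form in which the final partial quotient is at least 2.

[12; 1, 1, 1, 1, 8, 2]

Repeatedly divide and take the remainder:
⌊1147/91⌋ = 12, remainder 55
⌊91/55⌋ = 1, remainder 36
⌊55/36⌋ = 1, remainder 19
⌊36/19⌋ = 1, remainder 17
⌊19/17⌋ = 1, remainder 2
⌊17/2⌋ = 8, remainder 1
⌊2/1⌋ = 2, remainder 0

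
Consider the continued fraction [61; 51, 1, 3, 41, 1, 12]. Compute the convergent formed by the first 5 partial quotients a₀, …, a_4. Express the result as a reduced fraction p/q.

Start with 41.
3 + 1/(41/1) = 3 + 1/41 = 124/41
1 + 1/(124/41) = 1 + 41/124 = 165/124
51 + 1/(165/124) = 51 + 124/165 = 8539/165
61 + 1/(8539/165) = 61 + 165/8539 = 521044/8539

521044/8539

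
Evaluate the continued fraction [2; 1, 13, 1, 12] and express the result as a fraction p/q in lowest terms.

Starting at the tail and folding back:
Start with 12.
1 + 1/(12/1) = 1 + 1/12 = 13/12
13 + 1/(13/12) = 13 + 12/13 = 181/13
1 + 1/(181/13) = 1 + 13/181 = 194/181
2 + 1/(194/181) = 2 + 181/194 = 569/194

569/194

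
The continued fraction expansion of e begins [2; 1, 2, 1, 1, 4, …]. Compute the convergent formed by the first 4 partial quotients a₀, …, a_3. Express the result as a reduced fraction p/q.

Work from the innermost term outward:
Start with 1.
2 + 1/(1/1) = 2 + 1/1 = 3/1
1 + 1/(3/1) = 1 + 1/3 = 4/3
2 + 1/(4/3) = 2 + 3/4 = 11/4

11/4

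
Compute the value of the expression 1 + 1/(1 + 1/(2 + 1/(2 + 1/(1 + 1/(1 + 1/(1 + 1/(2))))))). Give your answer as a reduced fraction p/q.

121/71

Start with 2.
1 + 1/(2/1) = 1 + 1/2 = 3/2
1 + 1/(3/2) = 1 + 2/3 = 5/3
1 + 1/(5/3) = 1 + 3/5 = 8/5
2 + 1/(8/5) = 2 + 5/8 = 21/8
2 + 1/(21/8) = 2 + 8/21 = 50/21
1 + 1/(50/21) = 1 + 21/50 = 71/50
1 + 1/(71/50) = 1 + 50/71 = 121/71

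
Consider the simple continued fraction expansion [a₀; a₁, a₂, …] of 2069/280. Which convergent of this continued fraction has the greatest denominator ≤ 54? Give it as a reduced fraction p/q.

List convergents until the denominator exceeds the bound:
a_0 = 7: 7/1  (≤ bound)
a_1 = 2: 15/2  (≤ bound)
a_2 = 1: 22/3  (≤ bound)
a_3 = 1: 37/5  (≤ bound)
a_4 = 3: 133/18  (≤ bound)
a_5 = 7: 968/131  (> 54, stop)

133/18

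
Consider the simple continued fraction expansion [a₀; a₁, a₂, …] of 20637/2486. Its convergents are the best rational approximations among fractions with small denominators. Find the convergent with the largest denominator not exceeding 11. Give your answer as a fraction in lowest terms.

83/10

a_0 = 8: 8/1  (≤ bound)
a_1 = 3: 25/3  (≤ bound)
a_2 = 3: 83/10  (≤ bound)
a_3 = 7: 606/73  (> 11, stop)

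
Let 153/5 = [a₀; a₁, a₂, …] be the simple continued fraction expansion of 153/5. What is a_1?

153 = 30·5 + 3, so a_0 = 30
5 = 1·3 + 2, so a_1 = 1

1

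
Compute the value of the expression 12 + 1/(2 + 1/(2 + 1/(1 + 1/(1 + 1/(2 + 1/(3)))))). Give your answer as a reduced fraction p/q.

Use the convergent recurrence hₖ = aₖ·hₖ₋₁ + hₖ₋₂ (and likewise for the denominators kₖ):
a_0 = 12: 12/1
a_1 = 2: 25/2
a_2 = 2: 62/5
a_3 = 1: 87/7
a_4 = 1: 149/12
a_5 = 2: 385/31
a_6 = 3: 1304/105

1304/105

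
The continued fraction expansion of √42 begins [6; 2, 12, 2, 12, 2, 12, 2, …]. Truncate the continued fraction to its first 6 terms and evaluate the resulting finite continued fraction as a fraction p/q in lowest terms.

8749/1350

a_0 = 6: 6/1
a_1 = 2: 13/2
a_2 = 12: 162/25
a_3 = 2: 337/52
a_4 = 12: 4206/649
a_5 = 2: 8749/1350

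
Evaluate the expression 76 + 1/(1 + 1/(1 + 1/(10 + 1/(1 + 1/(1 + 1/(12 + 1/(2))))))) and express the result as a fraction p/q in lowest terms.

Start with 2.
12 + 1/(2/1) = 12 + 1/2 = 25/2
1 + 1/(25/2) = 1 + 2/25 = 27/25
1 + 1/(27/25) = 1 + 25/27 = 52/27
10 + 1/(52/27) = 10 + 27/52 = 547/52
1 + 1/(547/52) = 1 + 52/547 = 599/547
1 + 1/(599/547) = 1 + 547/599 = 1146/599
76 + 1/(1146/599) = 76 + 599/1146 = 87695/1146

87695/1146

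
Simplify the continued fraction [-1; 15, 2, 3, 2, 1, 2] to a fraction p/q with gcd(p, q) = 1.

-895/957

Collapse the nested fraction from the inside out:
Start with 2.
1 + 1/(2/1) = 1 + 1/2 = 3/2
2 + 1/(3/2) = 2 + 2/3 = 8/3
3 + 1/(8/3) = 3 + 3/8 = 27/8
2 + 1/(27/8) = 2 + 8/27 = 62/27
15 + 1/(62/27) = 15 + 27/62 = 957/62
-1 + 1/(957/62) = -1 + 62/957 = -895/957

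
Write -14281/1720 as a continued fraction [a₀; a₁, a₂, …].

[-9; 1, 2, 3, 3, 7, 7]

-14281 ÷ 1720 → quotient -9, remainder 1199
1720 ÷ 1199 → quotient 1, remainder 521
1199 ÷ 521 → quotient 2, remainder 157
521 ÷ 157 → quotient 3, remainder 50
157 ÷ 50 → quotient 3, remainder 7
50 ÷ 7 → quotient 7, remainder 1
7 ÷ 1 → quotient 7, remainder 0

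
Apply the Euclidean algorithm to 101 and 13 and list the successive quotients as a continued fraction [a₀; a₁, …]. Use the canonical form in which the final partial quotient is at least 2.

[7; 1, 3, 3]

Apply division with remainder until the remainder is 0:
101 = 7·13 + 10, so a_0 = 7
13 = 1·10 + 3, so a_1 = 1
10 = 3·3 + 1, so a_2 = 3
3 = 3·1 + 0, so a_3 = 3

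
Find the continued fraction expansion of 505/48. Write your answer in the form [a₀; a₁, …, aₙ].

[10; 1, 1, 11, 2]

505 ÷ 48 → quotient 10, remainder 25
48 ÷ 25 → quotient 1, remainder 23
25 ÷ 23 → quotient 1, remainder 2
23 ÷ 2 → quotient 11, remainder 1
2 ÷ 1 → quotient 2, remainder 0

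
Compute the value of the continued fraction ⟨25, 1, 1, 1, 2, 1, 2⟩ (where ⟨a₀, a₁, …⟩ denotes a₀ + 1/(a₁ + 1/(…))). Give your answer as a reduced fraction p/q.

769/30

a_0 = 25: 25/1
a_1 = 1: 26/1
a_2 = 1: 51/2
a_3 = 1: 77/3
a_4 = 2: 205/8
a_5 = 1: 282/11
a_6 = 2: 769/30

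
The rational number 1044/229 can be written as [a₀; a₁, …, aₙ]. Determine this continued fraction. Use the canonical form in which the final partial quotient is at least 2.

1044 ÷ 229 → quotient 4, remainder 128
229 ÷ 128 → quotient 1, remainder 101
128 ÷ 101 → quotient 1, remainder 27
101 ÷ 27 → quotient 3, remainder 20
27 ÷ 20 → quotient 1, remainder 7
20 ÷ 7 → quotient 2, remainder 6
7 ÷ 6 → quotient 1, remainder 1
6 ÷ 1 → quotient 6, remainder 0

[4; 1, 1, 3, 1, 2, 1, 6]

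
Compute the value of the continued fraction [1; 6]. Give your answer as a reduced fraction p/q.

Work from the innermost term outward:
Start with 6.
1 + 1/(6/1) = 1 + 1/6 = 7/6

7/6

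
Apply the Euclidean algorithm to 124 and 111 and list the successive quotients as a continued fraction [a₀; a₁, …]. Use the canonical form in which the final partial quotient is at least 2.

[1; 8, 1, 1, 6]

⌊124/111⌋ = 1, remainder 13
⌊111/13⌋ = 8, remainder 7
⌊13/7⌋ = 1, remainder 6
⌊7/6⌋ = 1, remainder 1
⌊6/1⌋ = 6, remainder 0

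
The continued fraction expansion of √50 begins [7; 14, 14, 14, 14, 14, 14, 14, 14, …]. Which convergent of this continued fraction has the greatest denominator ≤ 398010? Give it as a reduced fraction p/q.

275807/39005

List convergents until the denominator exceeds the bound:
a_0 = 7: 7/1  (≤ bound)
a_1 = 14: 99/14  (≤ bound)
a_2 = 14: 1393/197  (≤ bound)
a_3 = 14: 19601/2772  (≤ bound)
a_4 = 14: 275807/39005  (≤ bound)
a_5 = 14: 3880899/548842  (> 398010, stop)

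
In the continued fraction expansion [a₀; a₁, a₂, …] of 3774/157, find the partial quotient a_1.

26

3774 = 24·157 + 6, so a_0 = 24
157 = 26·6 + 1, so a_1 = 26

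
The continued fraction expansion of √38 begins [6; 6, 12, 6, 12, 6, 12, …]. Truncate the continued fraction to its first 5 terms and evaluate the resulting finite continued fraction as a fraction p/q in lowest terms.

33294/5401

a_0 = 6: 6/1
a_1 = 6: 37/6
a_2 = 12: 450/73
a_3 = 6: 2737/444
a_4 = 12: 33294/5401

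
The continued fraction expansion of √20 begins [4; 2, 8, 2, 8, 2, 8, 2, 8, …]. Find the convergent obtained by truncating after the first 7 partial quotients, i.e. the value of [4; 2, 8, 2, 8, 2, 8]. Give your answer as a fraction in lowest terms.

Start with 8.
2 + 1/(8/1) = 2 + 1/8 = 17/8
8 + 1/(17/8) = 8 + 8/17 = 144/17
2 + 1/(144/17) = 2 + 17/144 = 305/144
8 + 1/(305/144) = 8 + 144/305 = 2584/305
2 + 1/(2584/305) = 2 + 305/2584 = 5473/2584
4 + 1/(5473/2584) = 4 + 2584/5473 = 24476/5473

24476/5473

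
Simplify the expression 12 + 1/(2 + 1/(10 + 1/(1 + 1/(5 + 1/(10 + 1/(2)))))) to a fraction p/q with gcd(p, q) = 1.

Compute successive convergents:
a_0 = 12: 12/1
a_1 = 2: 25/2
a_2 = 10: 262/21
a_3 = 1: 287/23
a_4 = 5: 1697/136
a_5 = 10: 17257/1383
a_6 = 2: 36211/2902

36211/2902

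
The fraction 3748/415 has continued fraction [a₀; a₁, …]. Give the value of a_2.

1

Repeatedly divide and take the remainder:
⌊3748/415⌋ = 9, remainder 13
⌊415/13⌋ = 31, remainder 12
⌊13/12⌋ = 1, remainder 1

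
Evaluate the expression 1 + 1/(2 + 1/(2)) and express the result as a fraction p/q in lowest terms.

7/5

a_0 = 1: 1/1
a_1 = 2: 3/2
a_2 = 2: 7/5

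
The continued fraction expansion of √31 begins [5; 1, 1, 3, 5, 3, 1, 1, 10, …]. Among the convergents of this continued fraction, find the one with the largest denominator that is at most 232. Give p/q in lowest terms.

a_0 = 5: 5/1  (≤ bound)
a_1 = 1: 6/1  (≤ bound)
a_2 = 1: 11/2  (≤ bound)
a_3 = 3: 39/7  (≤ bound)
a_4 = 5: 206/37  (≤ bound)
a_5 = 3: 657/118  (≤ bound)
a_6 = 1: 863/155  (≤ bound)
a_7 = 1: 1520/273  (> 232, stop)

863/155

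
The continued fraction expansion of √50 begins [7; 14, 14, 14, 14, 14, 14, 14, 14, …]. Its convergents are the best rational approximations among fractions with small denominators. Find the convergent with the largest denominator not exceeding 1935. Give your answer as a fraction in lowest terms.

1393/197

List convergents until the denominator exceeds the bound:
a_0 = 7: 7/1  (≤ bound)
a_1 = 14: 99/14  (≤ bound)
a_2 = 14: 1393/197  (≤ bound)
a_3 = 14: 19601/2772  (> 1935, stop)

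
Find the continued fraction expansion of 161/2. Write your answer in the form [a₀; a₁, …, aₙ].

Repeatedly divide and take the remainder:
161 ÷ 2 → quotient 80, remainder 1
2 ÷ 1 → quotient 2, remainder 0

[80; 2]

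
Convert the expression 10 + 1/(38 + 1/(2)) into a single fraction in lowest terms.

Start with 2.
38 + 1/(2/1) = 38 + 1/2 = 77/2
10 + 1/(77/2) = 10 + 2/77 = 772/77

772/77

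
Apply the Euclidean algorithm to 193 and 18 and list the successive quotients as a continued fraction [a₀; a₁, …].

Repeatedly divide and take the remainder:
193 = 10·18 + 13, so a_0 = 10
18 = 1·13 + 5, so a_1 = 1
13 = 2·5 + 3, so a_2 = 2
5 = 1·3 + 2, so a_3 = 1
3 = 1·2 + 1, so a_4 = 1
2 = 2·1 + 0, so a_5 = 2

[10; 1, 2, 1, 1, 2]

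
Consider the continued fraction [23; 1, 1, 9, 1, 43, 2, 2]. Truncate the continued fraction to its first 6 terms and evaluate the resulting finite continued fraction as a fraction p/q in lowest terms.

Start with 43.
1 + 1/(43/1) = 1 + 1/43 = 44/43
9 + 1/(44/43) = 9 + 43/44 = 439/44
1 + 1/(439/44) = 1 + 44/439 = 483/439
1 + 1/(483/439) = 1 + 439/483 = 922/483
23 + 1/(922/483) = 23 + 483/922 = 21689/922

21689/922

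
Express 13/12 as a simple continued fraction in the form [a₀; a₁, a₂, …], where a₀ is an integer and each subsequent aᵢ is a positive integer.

13 = 1·12 + 1, so a_0 = 1
12 = 12·1 + 0, so a_1 = 12

[1; 12]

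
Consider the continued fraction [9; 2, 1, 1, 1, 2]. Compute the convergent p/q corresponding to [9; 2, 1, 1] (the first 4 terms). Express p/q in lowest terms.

47/5

Start with 1.
1 + 1/(1/1) = 1 + 1/1 = 2/1
2 + 1/(2/1) = 2 + 1/2 = 5/2
9 + 1/(5/2) = 9 + 2/5 = 47/5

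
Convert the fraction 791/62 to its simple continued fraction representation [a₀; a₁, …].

[12; 1, 3, 7, 2]

791 = 12·62 + 47, so a_0 = 12
62 = 1·47 + 15, so a_1 = 1
47 = 3·15 + 2, so a_2 = 3
15 = 7·2 + 1, so a_3 = 7
2 = 2·1 + 0, so a_4 = 2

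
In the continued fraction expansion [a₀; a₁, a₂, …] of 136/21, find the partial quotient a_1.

2

136 = 6·21 + 10, so a_0 = 6
21 = 2·10 + 1, so a_1 = 2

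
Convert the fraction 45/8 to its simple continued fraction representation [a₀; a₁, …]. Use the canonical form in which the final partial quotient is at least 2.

[5; 1, 1, 1, 2]

45 = 5·8 + 5, so a_0 = 5
8 = 1·5 + 3, so a_1 = 1
5 = 1·3 + 2, so a_2 = 1
3 = 1·2 + 1, so a_3 = 1
2 = 2·1 + 0, so a_4 = 2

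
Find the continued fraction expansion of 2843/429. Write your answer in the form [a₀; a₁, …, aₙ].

[6; 1, 1, 1, 2, 7, 3, 2]

Run the Euclidean algorithm, recording each quotient:
2843 = 6·429 + 269, so a_0 = 6
429 = 1·269 + 160, so a_1 = 1
269 = 1·160 + 109, so a_2 = 1
160 = 1·109 + 51, so a_3 = 1
109 = 2·51 + 7, so a_4 = 2
51 = 7·7 + 2, so a_5 = 7
7 = 3·2 + 1, so a_6 = 3
2 = 2·1 + 0, so a_7 = 2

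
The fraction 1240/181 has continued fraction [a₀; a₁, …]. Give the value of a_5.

Apply division with remainder until the remainder is 0:
1240 ÷ 181 → quotient 6, remainder 154
181 ÷ 154 → quotient 1, remainder 27
154 ÷ 27 → quotient 5, remainder 19
27 ÷ 19 → quotient 1, remainder 8
19 ÷ 8 → quotient 2, remainder 3
8 ÷ 3 → quotient 2, remainder 2

2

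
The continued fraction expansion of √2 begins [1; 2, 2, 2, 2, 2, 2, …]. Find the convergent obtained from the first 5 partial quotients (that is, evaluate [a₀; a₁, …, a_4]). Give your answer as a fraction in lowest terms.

41/29

Start with 2.
2 + 1/(2/1) = 2 + 1/2 = 5/2
2 + 1/(5/2) = 2 + 2/5 = 12/5
2 + 1/(12/5) = 2 + 5/12 = 29/12
1 + 1/(29/12) = 1 + 12/29 = 41/29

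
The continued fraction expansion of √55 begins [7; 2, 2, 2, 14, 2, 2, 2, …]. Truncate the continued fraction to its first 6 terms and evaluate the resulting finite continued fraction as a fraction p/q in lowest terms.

a_0 = 7: 7/1
a_1 = 2: 15/2
a_2 = 2: 37/5
a_3 = 2: 89/12
a_4 = 14: 1283/173
a_5 = 2: 2655/358

2655/358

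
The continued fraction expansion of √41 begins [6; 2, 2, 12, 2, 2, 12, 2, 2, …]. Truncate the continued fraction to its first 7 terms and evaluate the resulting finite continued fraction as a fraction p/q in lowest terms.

Start with 12.
2 + 1/(12/1) = 2 + 1/12 = 25/12
2 + 1/(25/12) = 2 + 12/25 = 62/25
12 + 1/(62/25) = 12 + 25/62 = 769/62
2 + 1/(769/62) = 2 + 62/769 = 1600/769
2 + 1/(1600/769) = 2 + 769/1600 = 3969/1600
6 + 1/(3969/1600) = 6 + 1600/3969 = 25414/3969

25414/3969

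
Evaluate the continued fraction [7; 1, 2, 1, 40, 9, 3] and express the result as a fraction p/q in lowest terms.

35457/4576

Start with 3.
9 + 1/(3/1) = 9 + 1/3 = 28/3
40 + 1/(28/3) = 40 + 3/28 = 1123/28
1 + 1/(1123/28) = 1 + 28/1123 = 1151/1123
2 + 1/(1151/1123) = 2 + 1123/1151 = 3425/1151
1 + 1/(3425/1151) = 1 + 1151/3425 = 4576/3425
7 + 1/(4576/3425) = 7 + 3425/4576 = 35457/4576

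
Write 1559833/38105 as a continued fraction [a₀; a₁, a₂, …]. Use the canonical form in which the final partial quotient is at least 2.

[40; 1, 14, 2, 2, 2, 3, 60]

⌊1559833/38105⌋ = 40, remainder 35633
⌊38105/35633⌋ = 1, remainder 2472
⌊35633/2472⌋ = 14, remainder 1025
⌊2472/1025⌋ = 2, remainder 422
⌊1025/422⌋ = 2, remainder 181
⌊422/181⌋ = 2, remainder 60
⌊181/60⌋ = 3, remainder 1
⌊60/1⌋ = 60, remainder 0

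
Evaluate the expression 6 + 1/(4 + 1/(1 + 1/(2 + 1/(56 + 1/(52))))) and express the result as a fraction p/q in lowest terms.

Compute successive convergents:
a_0 = 6: 6/1
a_1 = 4: 25/4
a_2 = 1: 31/5
a_3 = 2: 87/14
a_4 = 56: 4903/789
a_5 = 52: 255043/41042

255043/41042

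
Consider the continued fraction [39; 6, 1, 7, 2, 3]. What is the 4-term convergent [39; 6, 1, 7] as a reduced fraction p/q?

Start with 7.
1 + 1/(7/1) = 1 + 1/7 = 8/7
6 + 1/(8/7) = 6 + 7/8 = 55/8
39 + 1/(55/8) = 39 + 8/55 = 2153/55

2153/55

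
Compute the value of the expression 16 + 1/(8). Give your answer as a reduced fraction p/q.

129/8

Work from the innermost term outward:
Start with 8.
16 + 1/(8/1) = 16 + 1/8 = 129/8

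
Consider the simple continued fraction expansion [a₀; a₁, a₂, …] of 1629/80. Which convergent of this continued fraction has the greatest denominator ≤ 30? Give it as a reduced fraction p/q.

224/11

List convergents until the denominator exceeds the bound:
a_0 = 20: 20/1  (≤ bound)
a_1 = 2: 41/2  (≤ bound)
a_2 = 1: 61/3  (≤ bound)
a_3 = 3: 224/11  (≤ bound)
a_4 = 7: 1629/80  (> 30, stop)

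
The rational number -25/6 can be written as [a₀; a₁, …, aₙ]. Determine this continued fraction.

[-5; 1, 5]

Run the Euclidean algorithm, recording each quotient:
-25 ÷ 6 → quotient -5, remainder 5
6 ÷ 5 → quotient 1, remainder 1
5 ÷ 1 → quotient 5, remainder 0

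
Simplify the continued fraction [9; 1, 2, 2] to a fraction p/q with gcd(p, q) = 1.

Collapse the nested fraction from the inside out:
Start with 2.
2 + 1/(2/1) = 2 + 1/2 = 5/2
1 + 1/(5/2) = 1 + 2/5 = 7/5
9 + 1/(7/5) = 9 + 5/7 = 68/7

68/7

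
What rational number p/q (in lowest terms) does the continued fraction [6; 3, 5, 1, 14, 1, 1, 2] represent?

9265/1467

Work from the innermost term outward:
Start with 2.
1 + 1/(2/1) = 1 + 1/2 = 3/2
1 + 1/(3/2) = 1 + 2/3 = 5/3
14 + 1/(5/3) = 14 + 3/5 = 73/5
1 + 1/(73/5) = 1 + 5/73 = 78/73
5 + 1/(78/73) = 5 + 73/78 = 463/78
3 + 1/(463/78) = 3 + 78/463 = 1467/463
6 + 1/(1467/463) = 6 + 463/1467 = 9265/1467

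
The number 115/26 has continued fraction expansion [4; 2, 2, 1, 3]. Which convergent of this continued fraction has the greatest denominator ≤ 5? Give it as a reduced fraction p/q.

List convergents until the denominator exceeds the bound:
a_0 = 4: 4/1  (≤ bound)
a_1 = 2: 9/2  (≤ bound)
a_2 = 2: 22/5  (≤ bound)
a_3 = 1: 31/7  (> 5, stop)

22/5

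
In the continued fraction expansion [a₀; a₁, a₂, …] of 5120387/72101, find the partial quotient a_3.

⌊5120387/72101⌋ = 71, remainder 1216
⌊72101/1216⌋ = 59, remainder 357
⌊1216/357⌋ = 3, remainder 145
⌊357/145⌋ = 2, remainder 67

2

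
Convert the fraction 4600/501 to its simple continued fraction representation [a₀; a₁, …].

Repeatedly divide and take the remainder:
⌊4600/501⌋ = 9, remainder 91
⌊501/91⌋ = 5, remainder 46
⌊91/46⌋ = 1, remainder 45
⌊46/45⌋ = 1, remainder 1
⌊45/1⌋ = 45, remainder 0

[9; 5, 1, 1, 45]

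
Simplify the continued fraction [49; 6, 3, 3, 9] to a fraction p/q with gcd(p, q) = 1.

Collapse the nested fraction from the inside out:
Start with 9.
3 + 1/(9/1) = 3 + 1/9 = 28/9
3 + 1/(28/9) = 3 + 9/28 = 93/28
6 + 1/(93/28) = 6 + 28/93 = 586/93
49 + 1/(586/93) = 49 + 93/586 = 28807/586

28807/586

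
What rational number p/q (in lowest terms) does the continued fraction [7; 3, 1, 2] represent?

80/11

Work from the innermost term outward:
Start with 2.
1 + 1/(2/1) = 1 + 1/2 = 3/2
3 + 1/(3/2) = 3 + 2/3 = 11/3
7 + 1/(11/3) = 7 + 3/11 = 80/11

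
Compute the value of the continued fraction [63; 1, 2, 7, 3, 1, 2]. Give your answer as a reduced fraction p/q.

Build up convergents one term at a time:
a_0 = 63: 63/1
a_1 = 1: 64/1
a_2 = 2: 191/3
a_3 = 7: 1401/22
a_4 = 3: 4394/69
a_5 = 1: 5795/91
a_6 = 2: 15984/251

15984/251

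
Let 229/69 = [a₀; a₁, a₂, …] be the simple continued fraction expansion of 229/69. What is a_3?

Apply division with remainder until the remainder is 0:
229 ÷ 69 → quotient 3, remainder 22
69 ÷ 22 → quotient 3, remainder 3
22 ÷ 3 → quotient 7, remainder 1
3 ÷ 1 → quotient 3, remainder 0

3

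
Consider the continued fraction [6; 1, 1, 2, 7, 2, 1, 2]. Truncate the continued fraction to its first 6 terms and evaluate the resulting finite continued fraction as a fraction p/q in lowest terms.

Start with 2.
7 + 1/(2/1) = 7 + 1/2 = 15/2
2 + 1/(15/2) = 2 + 2/15 = 32/15
1 + 1/(32/15) = 1 + 15/32 = 47/32
1 + 1/(47/32) = 1 + 32/47 = 79/47
6 + 1/(79/47) = 6 + 47/79 = 521/79

521/79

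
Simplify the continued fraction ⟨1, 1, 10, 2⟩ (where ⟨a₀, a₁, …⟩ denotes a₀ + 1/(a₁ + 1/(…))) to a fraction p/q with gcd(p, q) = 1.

44/23

a_0 = 1: 1/1
a_1 = 1: 2/1
a_2 = 10: 21/11
a_3 = 2: 44/23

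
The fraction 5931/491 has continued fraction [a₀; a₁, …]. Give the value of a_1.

12

5931 = 12·491 + 39, so a_0 = 12
491 = 12·39 + 23, so a_1 = 12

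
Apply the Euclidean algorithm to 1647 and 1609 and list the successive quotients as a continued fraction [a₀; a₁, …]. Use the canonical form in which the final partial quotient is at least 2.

1647 = 1·1609 + 38, so a_0 = 1
1609 = 42·38 + 13, so a_1 = 42
38 = 2·13 + 12, so a_2 = 2
13 = 1·12 + 1, so a_3 = 1
12 = 12·1 + 0, so a_4 = 12

[1; 42, 2, 1, 12]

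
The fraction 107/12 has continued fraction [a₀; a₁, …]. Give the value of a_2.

⌊107/12⌋ = 8, remainder 11
⌊12/11⌋ = 1, remainder 1
⌊11/1⌋ = 11, remainder 0

11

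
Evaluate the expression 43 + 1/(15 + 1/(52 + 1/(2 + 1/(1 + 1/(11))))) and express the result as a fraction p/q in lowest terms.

1184977/27515

Start with 11.
1 + 1/(11/1) = 1 + 1/11 = 12/11
2 + 1/(12/11) = 2 + 11/12 = 35/12
52 + 1/(35/12) = 52 + 12/35 = 1832/35
15 + 1/(1832/35) = 15 + 35/1832 = 27515/1832
43 + 1/(27515/1832) = 43 + 1832/27515 = 1184977/27515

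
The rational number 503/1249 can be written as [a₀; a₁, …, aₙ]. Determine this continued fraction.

Apply division with remainder until the remainder is 0:
⌊503/1249⌋ = 0, remainder 503
⌊1249/503⌋ = 2, remainder 243
⌊503/243⌋ = 2, remainder 17
⌊243/17⌋ = 14, remainder 5
⌊17/5⌋ = 3, remainder 2
⌊5/2⌋ = 2, remainder 1
⌊2/1⌋ = 2, remainder 0

[0; 2, 2, 14, 3, 2, 2]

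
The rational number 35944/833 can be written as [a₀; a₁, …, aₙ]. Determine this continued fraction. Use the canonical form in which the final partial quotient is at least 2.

⌊35944/833⌋ = 43, remainder 125
⌊833/125⌋ = 6, remainder 83
⌊125/83⌋ = 1, remainder 42
⌊83/42⌋ = 1, remainder 41
⌊42/41⌋ = 1, remainder 1
⌊41/1⌋ = 41, remainder 0

[43; 6, 1, 1, 1, 41]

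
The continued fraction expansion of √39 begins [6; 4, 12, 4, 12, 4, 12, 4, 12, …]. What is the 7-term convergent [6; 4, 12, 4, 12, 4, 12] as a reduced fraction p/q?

764394/122401

a_0 = 6: 6/1
a_1 = 4: 25/4
a_2 = 12: 306/49
a_3 = 4: 1249/200
a_4 = 12: 15294/2449
a_5 = 4: 62425/9996
a_6 = 12: 764394/122401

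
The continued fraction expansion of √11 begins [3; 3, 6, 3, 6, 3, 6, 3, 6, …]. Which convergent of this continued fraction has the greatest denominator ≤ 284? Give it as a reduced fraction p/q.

199/60

List convergents until the denominator exceeds the bound:
a_0 = 3: 3/1  (≤ bound)
a_1 = 3: 10/3  (≤ bound)
a_2 = 6: 63/19  (≤ bound)
a_3 = 3: 199/60  (≤ bound)
a_4 = 6: 1257/379  (> 284, stop)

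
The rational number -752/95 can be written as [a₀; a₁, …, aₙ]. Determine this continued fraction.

Run the Euclidean algorithm, recording each quotient:
-752 = -8·95 + 8, so a_0 = -8
95 = 11·8 + 7, so a_1 = 11
8 = 1·7 + 1, so a_2 = 1
7 = 7·1 + 0, so a_3 = 7

[-8; 11, 1, 7]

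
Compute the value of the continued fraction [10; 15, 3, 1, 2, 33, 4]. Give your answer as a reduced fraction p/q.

Build up convergents one term at a time:
a_0 = 10: 10/1
a_1 = 15: 151/15
a_2 = 3: 463/46
a_3 = 1: 614/61
a_4 = 2: 1691/168
a_5 = 33: 56417/5605
a_6 = 4: 227359/22588

227359/22588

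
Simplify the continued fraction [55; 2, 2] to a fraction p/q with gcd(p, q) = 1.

277/5

Work from the innermost term outward:
Start with 2.
2 + 1/(2/1) = 2 + 1/2 = 5/2
55 + 1/(5/2) = 55 + 2/5 = 277/5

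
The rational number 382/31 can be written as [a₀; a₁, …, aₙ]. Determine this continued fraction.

[12; 3, 10]

382 ÷ 31 → quotient 12, remainder 10
31 ÷ 10 → quotient 3, remainder 1
10 ÷ 1 → quotient 10, remainder 0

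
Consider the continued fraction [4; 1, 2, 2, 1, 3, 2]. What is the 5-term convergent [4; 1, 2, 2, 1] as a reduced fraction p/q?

47/10

Use the convergent recurrence hₖ = aₖ·hₖ₋₁ + hₖ₋₂ (and likewise for the denominators kₖ):
a_0 = 4: 4/1
a_1 = 1: 5/1
a_2 = 2: 14/3
a_3 = 2: 33/7
a_4 = 1: 47/10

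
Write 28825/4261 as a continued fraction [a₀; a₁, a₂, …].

28825 = 6·4261 + 3259, so a_0 = 6
4261 = 1·3259 + 1002, so a_1 = 1
3259 = 3·1002 + 253, so a_2 = 3
1002 = 3·253 + 243, so a_3 = 3
253 = 1·243 + 10, so a_4 = 1
243 = 24·10 + 3, so a_5 = 24
10 = 3·3 + 1, so a_6 = 3
3 = 3·1 + 0, so a_7 = 3

[6; 1, 3, 3, 1, 24, 3, 3]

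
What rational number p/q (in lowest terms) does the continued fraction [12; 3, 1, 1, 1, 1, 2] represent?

Start with 2.
1 + 1/(2/1) = 1 + 1/2 = 3/2
1 + 1/(3/2) = 1 + 2/3 = 5/3
1 + 1/(5/3) = 1 + 3/5 = 8/5
1 + 1/(8/5) = 1 + 5/8 = 13/8
3 + 1/(13/8) = 3 + 8/13 = 47/13
12 + 1/(47/13) = 12 + 13/47 = 577/47

577/47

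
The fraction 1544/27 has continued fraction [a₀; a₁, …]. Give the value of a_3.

1544 ÷ 27 → quotient 57, remainder 5
27 ÷ 5 → quotient 5, remainder 2
5 ÷ 2 → quotient 2, remainder 1
2 ÷ 1 → quotient 2, remainder 0

2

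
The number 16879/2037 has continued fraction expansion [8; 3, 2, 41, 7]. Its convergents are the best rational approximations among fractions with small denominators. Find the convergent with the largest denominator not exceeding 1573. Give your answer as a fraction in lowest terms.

a_0 = 8: 8/1  (≤ bound)
a_1 = 3: 25/3  (≤ bound)
a_2 = 2: 58/7  (≤ bound)
a_3 = 41: 2403/290  (≤ bound)
a_4 = 7: 16879/2037  (> 1573, stop)

2403/290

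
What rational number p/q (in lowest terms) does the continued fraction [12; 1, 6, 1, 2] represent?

Work from the innermost term outward:
Start with 2.
1 + 1/(2/1) = 1 + 1/2 = 3/2
6 + 1/(3/2) = 6 + 2/3 = 20/3
1 + 1/(20/3) = 1 + 3/20 = 23/20
12 + 1/(23/20) = 12 + 20/23 = 296/23

296/23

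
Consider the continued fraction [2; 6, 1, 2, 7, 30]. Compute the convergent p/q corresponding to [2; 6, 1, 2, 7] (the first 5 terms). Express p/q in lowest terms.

316/147

Collapse the nested fraction from the inside out:
Start with 7.
2 + 1/(7/1) = 2 + 1/7 = 15/7
1 + 1/(15/7) = 1 + 7/15 = 22/15
6 + 1/(22/15) = 6 + 15/22 = 147/22
2 + 1/(147/22) = 2 + 22/147 = 316/147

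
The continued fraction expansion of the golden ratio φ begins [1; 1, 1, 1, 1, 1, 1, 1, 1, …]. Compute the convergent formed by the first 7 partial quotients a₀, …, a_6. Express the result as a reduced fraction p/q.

a_0 = 1: 1/1
a_1 = 1: 2/1
a_2 = 1: 3/2
a_3 = 1: 5/3
a_4 = 1: 8/5
a_5 = 1: 13/8
a_6 = 1: 21/13

21/13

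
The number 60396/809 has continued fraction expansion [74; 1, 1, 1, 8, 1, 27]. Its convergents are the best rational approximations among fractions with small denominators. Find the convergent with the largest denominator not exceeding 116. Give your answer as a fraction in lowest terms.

2165/29

a_0 = 74: 74/1  (≤ bound)
a_1 = 1: 75/1  (≤ bound)
a_2 = 1: 149/2  (≤ bound)
a_3 = 1: 224/3  (≤ bound)
a_4 = 8: 1941/26  (≤ bound)
a_5 = 1: 2165/29  (≤ bound)
a_6 = 27: 60396/809  (> 116, stop)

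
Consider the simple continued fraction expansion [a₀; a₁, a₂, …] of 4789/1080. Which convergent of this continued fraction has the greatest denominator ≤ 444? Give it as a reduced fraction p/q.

a_0 = 4: 4/1  (≤ bound)
a_1 = 2: 9/2  (≤ bound)
a_2 = 3: 31/7  (≤ bound)
a_3 = 3: 102/23  (≤ bound)
a_4 = 3: 337/76  (≤ bound)
a_5 = 3: 1113/251  (≤ bound)
a_6 = 4: 4789/1080  (> 444, stop)

1113/251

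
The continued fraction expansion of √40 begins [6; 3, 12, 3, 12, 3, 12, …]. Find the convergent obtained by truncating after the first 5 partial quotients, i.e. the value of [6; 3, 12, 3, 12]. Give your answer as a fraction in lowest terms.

Starting at the tail and folding back:
Start with 12.
3 + 1/(12/1) = 3 + 1/12 = 37/12
12 + 1/(37/12) = 12 + 12/37 = 456/37
3 + 1/(456/37) = 3 + 37/456 = 1405/456
6 + 1/(1405/456) = 6 + 456/1405 = 8886/1405

8886/1405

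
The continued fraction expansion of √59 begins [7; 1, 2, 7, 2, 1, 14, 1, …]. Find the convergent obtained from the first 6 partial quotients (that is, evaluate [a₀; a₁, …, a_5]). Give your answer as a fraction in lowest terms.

530/69

Use the convergent recurrence hₖ = aₖ·hₖ₋₁ + hₖ₋₂ (and likewise for the denominators kₖ):
a_0 = 7: 7/1
a_1 = 1: 8/1
a_2 = 2: 23/3
a_3 = 7: 169/22
a_4 = 2: 361/47
a_5 = 1: 530/69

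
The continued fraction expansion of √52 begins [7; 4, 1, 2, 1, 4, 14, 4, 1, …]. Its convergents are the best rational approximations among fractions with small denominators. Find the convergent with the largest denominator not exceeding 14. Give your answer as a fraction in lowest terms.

101/14

a_0 = 7: 7/1  (≤ bound)
a_1 = 4: 29/4  (≤ bound)
a_2 = 1: 36/5  (≤ bound)
a_3 = 2: 101/14  (≤ bound)
a_4 = 1: 137/19  (> 14, stop)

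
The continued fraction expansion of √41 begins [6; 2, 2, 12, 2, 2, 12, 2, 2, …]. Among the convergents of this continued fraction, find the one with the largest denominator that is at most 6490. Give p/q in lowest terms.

25414/3969

List convergents until the denominator exceeds the bound:
a_0 = 6: 6/1  (≤ bound)
a_1 = 2: 13/2  (≤ bound)
a_2 = 2: 32/5  (≤ bound)
a_3 = 12: 397/62  (≤ bound)
a_4 = 2: 826/129  (≤ bound)
a_5 = 2: 2049/320  (≤ bound)
a_6 = 12: 25414/3969  (≤ bound)
a_7 = 2: 52877/8258  (> 6490, stop)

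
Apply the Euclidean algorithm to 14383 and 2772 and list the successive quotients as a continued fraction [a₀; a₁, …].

[5; 5, 3, 3, 52]

Apply division with remainder until the remainder is 0:
⌊14383/2772⌋ = 5, remainder 523
⌊2772/523⌋ = 5, remainder 157
⌊523/157⌋ = 3, remainder 52
⌊157/52⌋ = 3, remainder 1
⌊52/1⌋ = 52, remainder 0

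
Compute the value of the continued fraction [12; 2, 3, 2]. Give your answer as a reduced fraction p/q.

199/16

Starting at the tail and folding back:
Start with 2.
3 + 1/(2/1) = 3 + 1/2 = 7/2
2 + 1/(7/2) = 2 + 2/7 = 16/7
12 + 1/(16/7) = 12 + 7/16 = 199/16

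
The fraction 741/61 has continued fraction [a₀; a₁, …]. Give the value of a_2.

⌊741/61⌋ = 12, remainder 9
⌊61/9⌋ = 6, remainder 7
⌊9/7⌋ = 1, remainder 2

1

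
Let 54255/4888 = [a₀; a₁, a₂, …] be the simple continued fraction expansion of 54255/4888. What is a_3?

Run the Euclidean algorithm, recording each quotient:
⌊54255/4888⌋ = 11, remainder 487
⌊4888/487⌋ = 10, remainder 18
⌊487/18⌋ = 27, remainder 1
⌊18/1⌋ = 18, remainder 0

18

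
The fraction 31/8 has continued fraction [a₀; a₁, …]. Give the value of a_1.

1

31 ÷ 8 → quotient 3, remainder 7
8 ÷ 7 → quotient 1, remainder 1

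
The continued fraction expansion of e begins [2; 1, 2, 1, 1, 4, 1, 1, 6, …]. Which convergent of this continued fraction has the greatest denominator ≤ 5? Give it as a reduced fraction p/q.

11/4

List convergents until the denominator exceeds the bound:
a_0 = 2: 2/1  (≤ bound)
a_1 = 1: 3/1  (≤ bound)
a_2 = 2: 8/3  (≤ bound)
a_3 = 1: 11/4  (≤ bound)
a_4 = 1: 19/7  (> 5, stop)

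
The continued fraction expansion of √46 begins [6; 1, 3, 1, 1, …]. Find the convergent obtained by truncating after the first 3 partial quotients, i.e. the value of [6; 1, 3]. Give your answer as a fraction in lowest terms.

27/4

Build up convergents one term at a time:
a_0 = 6: 6/1
a_1 = 1: 7/1
a_2 = 3: 27/4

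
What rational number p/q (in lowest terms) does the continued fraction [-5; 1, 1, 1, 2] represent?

Start with 2.
1 + 1/(2/1) = 1 + 1/2 = 3/2
1 + 1/(3/2) = 1 + 2/3 = 5/3
1 + 1/(5/3) = 1 + 3/5 = 8/5
-5 + 1/(8/5) = -5 + 5/8 = -35/8

-35/8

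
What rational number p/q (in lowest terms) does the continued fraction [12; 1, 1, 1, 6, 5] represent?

1303/103

Collapse the nested fraction from the inside out:
Start with 5.
6 + 1/(5/1) = 6 + 1/5 = 31/5
1 + 1/(31/5) = 1 + 5/31 = 36/31
1 + 1/(36/31) = 1 + 31/36 = 67/36
1 + 1/(67/36) = 1 + 36/67 = 103/67
12 + 1/(103/67) = 12 + 67/103 = 1303/103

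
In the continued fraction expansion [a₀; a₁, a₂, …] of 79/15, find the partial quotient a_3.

79 ÷ 15 → quotient 5, remainder 4
15 ÷ 4 → quotient 3, remainder 3
4 ÷ 3 → quotient 1, remainder 1
3 ÷ 1 → quotient 3, remainder 0

3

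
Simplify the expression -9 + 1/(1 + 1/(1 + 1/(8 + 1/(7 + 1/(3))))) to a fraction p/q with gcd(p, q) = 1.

-3219/380

a_0 = -9: -9/1
a_1 = 1: -8/1
a_2 = 1: -17/2
a_3 = 8: -144/17
a_4 = 7: -1025/121
a_5 = 3: -3219/380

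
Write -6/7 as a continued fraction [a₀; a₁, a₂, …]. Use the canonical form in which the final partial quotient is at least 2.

-6 ÷ 7 → quotient -1, remainder 1
7 ÷ 1 → quotient 7, remainder 0

[-1; 7]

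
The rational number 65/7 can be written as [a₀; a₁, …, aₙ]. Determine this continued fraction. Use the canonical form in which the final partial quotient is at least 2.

⌊65/7⌋ = 9, remainder 2
⌊7/2⌋ = 3, remainder 1
⌊2/1⌋ = 2, remainder 0

[9; 3, 2]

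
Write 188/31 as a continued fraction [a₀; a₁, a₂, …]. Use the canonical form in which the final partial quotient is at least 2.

[6; 15, 2]

⌊188/31⌋ = 6, remainder 2
⌊31/2⌋ = 15, remainder 1
⌊2/1⌋ = 2, remainder 0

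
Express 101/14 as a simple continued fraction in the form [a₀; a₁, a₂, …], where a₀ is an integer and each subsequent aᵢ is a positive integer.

[7; 4, 1, 2]

Apply division with remainder until the remainder is 0:
101 ÷ 14 → quotient 7, remainder 3
14 ÷ 3 → quotient 4, remainder 2
3 ÷ 2 → quotient 1, remainder 1
2 ÷ 1 → quotient 2, remainder 0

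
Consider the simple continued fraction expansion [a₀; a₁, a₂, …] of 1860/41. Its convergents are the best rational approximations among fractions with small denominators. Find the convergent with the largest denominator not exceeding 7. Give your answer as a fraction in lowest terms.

136/3

a_0 = 45: 45/1  (≤ bound)
a_1 = 2: 91/2  (≤ bound)
a_2 = 1: 136/3  (≤ bound)
a_3 = 2: 363/8  (> 7, stop)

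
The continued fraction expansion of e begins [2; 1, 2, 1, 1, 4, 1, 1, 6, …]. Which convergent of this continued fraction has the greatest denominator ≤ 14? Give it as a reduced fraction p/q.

a_0 = 2: 2/1  (≤ bound)
a_1 = 1: 3/1  (≤ bound)
a_2 = 2: 8/3  (≤ bound)
a_3 = 1: 11/4  (≤ bound)
a_4 = 1: 19/7  (≤ bound)
a_5 = 4: 87/32  (> 14, stop)

19/7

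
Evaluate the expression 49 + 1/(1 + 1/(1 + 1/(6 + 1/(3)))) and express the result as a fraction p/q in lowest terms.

2031/41

Start with 3.
6 + 1/(3/1) = 6 + 1/3 = 19/3
1 + 1/(19/3) = 1 + 3/19 = 22/19
1 + 1/(22/19) = 1 + 19/22 = 41/22
49 + 1/(41/22) = 49 + 22/41 = 2031/41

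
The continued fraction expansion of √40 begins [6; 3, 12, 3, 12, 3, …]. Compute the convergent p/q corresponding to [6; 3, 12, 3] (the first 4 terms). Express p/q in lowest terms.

721/114

Work from the innermost term outward:
Start with 3.
12 + 1/(3/1) = 12 + 1/3 = 37/3
3 + 1/(37/3) = 3 + 3/37 = 114/37
6 + 1/(114/37) = 6 + 37/114 = 721/114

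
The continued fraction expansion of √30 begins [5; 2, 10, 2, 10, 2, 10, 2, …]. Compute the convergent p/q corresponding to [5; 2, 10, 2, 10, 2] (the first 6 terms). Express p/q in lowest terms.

5291/966

Compute successive convergents:
a_0 = 5: 5/1
a_1 = 2: 11/2
a_2 = 10: 115/21
a_3 = 2: 241/44
a_4 = 10: 2525/461
a_5 = 2: 5291/966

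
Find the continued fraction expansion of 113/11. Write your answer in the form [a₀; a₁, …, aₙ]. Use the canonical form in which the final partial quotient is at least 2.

[10; 3, 1, 2]

113 ÷ 11 → quotient 10, remainder 3
11 ÷ 3 → quotient 3, remainder 2
3 ÷ 2 → quotient 1, remainder 1
2 ÷ 1 → quotient 2, remainder 0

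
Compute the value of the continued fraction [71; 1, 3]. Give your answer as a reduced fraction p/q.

287/4

Compute successive convergents:
a_0 = 71: 71/1
a_1 = 1: 72/1
a_2 = 3: 287/4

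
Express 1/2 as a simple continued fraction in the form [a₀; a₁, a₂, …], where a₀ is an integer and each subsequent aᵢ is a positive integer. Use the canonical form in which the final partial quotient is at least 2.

[0; 2]

1 ÷ 2 → quotient 0, remainder 1
2 ÷ 1 → quotient 2, remainder 0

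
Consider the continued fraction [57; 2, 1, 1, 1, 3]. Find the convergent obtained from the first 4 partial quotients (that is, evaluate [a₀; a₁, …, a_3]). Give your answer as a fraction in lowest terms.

Use the convergent recurrence hₖ = aₖ·hₖ₋₁ + hₖ₋₂ (and likewise for the denominators kₖ):
a_0 = 57: 57/1
a_1 = 2: 115/2
a_2 = 1: 172/3
a_3 = 1: 287/5

287/5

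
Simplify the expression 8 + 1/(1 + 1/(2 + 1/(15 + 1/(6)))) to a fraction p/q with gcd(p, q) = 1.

a_0 = 8: 8/1
a_1 = 1: 9/1
a_2 = 2: 26/3
a_3 = 15: 399/46
a_4 = 6: 2420/279

2420/279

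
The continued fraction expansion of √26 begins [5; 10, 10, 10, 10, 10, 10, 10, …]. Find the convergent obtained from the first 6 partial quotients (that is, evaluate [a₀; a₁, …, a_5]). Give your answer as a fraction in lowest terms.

a_0 = 5: 5/1
a_1 = 10: 51/10
a_2 = 10: 515/101
a_3 = 10: 5201/1020
a_4 = 10: 52525/10301
a_5 = 10: 530451/104030

530451/104030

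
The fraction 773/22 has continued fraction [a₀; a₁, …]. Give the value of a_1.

7

Apply division with remainder until the remainder is 0:
773 = 35·22 + 3, so a_0 = 35
22 = 7·3 + 1, so a_1 = 7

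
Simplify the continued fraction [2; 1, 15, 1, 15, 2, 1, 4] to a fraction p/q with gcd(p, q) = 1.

11408/3879

Start with 4.
1 + 1/(4/1) = 1 + 1/4 = 5/4
2 + 1/(5/4) = 2 + 4/5 = 14/5
15 + 1/(14/5) = 15 + 5/14 = 215/14
1 + 1/(215/14) = 1 + 14/215 = 229/215
15 + 1/(229/215) = 15 + 215/229 = 3650/229
1 + 1/(3650/229) = 1 + 229/3650 = 3879/3650
2 + 1/(3879/3650) = 2 + 3650/3879 = 11408/3879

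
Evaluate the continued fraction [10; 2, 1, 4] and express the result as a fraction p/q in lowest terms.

Start with 4.
1 + 1/(4/1) = 1 + 1/4 = 5/4
2 + 1/(5/4) = 2 + 4/5 = 14/5
10 + 1/(14/5) = 10 + 5/14 = 145/14

145/14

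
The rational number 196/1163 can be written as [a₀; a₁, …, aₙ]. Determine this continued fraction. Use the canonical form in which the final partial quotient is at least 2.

[0; 5, 1, 14, 13]

196 = 0·1163 + 196, so a_0 = 0
1163 = 5·196 + 183, so a_1 = 5
196 = 1·183 + 13, so a_2 = 1
183 = 14·13 + 1, so a_3 = 14
13 = 13·1 + 0, so a_4 = 13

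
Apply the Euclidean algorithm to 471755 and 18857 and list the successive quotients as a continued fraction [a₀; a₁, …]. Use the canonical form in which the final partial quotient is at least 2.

⌊471755/18857⌋ = 25, remainder 330
⌊18857/330⌋ = 57, remainder 47
⌊330/47⌋ = 7, remainder 1
⌊47/1⌋ = 47, remainder 0

[25; 57, 7, 47]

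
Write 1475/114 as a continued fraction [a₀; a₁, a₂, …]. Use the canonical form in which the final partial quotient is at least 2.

[12; 1, 15, 3, 2]

1475 ÷ 114 → quotient 12, remainder 107
114 ÷ 107 → quotient 1, remainder 7
107 ÷ 7 → quotient 15, remainder 2
7 ÷ 2 → quotient 3, remainder 1
2 ÷ 1 → quotient 2, remainder 0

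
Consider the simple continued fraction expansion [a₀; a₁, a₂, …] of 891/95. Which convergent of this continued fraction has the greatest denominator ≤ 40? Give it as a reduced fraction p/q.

272/29

List convergents until the denominator exceeds the bound:
a_0 = 9: 9/1  (≤ bound)
a_1 = 2: 19/2  (≤ bound)
a_2 = 1: 28/3  (≤ bound)
a_3 = 1: 47/5  (≤ bound)
a_4 = 1: 75/8  (≤ bound)
a_5 = 3: 272/29  (≤ bound)
a_6 = 3: 891/95  (> 40, stop)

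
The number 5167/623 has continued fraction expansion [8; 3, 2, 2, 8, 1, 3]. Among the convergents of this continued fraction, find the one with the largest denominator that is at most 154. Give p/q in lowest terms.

1186/143

List convergents until the denominator exceeds the bound:
a_0 = 8: 8/1  (≤ bound)
a_1 = 3: 25/3  (≤ bound)
a_2 = 2: 58/7  (≤ bound)
a_3 = 2: 141/17  (≤ bound)
a_4 = 8: 1186/143  (≤ bound)
a_5 = 1: 1327/160  (> 154, stop)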